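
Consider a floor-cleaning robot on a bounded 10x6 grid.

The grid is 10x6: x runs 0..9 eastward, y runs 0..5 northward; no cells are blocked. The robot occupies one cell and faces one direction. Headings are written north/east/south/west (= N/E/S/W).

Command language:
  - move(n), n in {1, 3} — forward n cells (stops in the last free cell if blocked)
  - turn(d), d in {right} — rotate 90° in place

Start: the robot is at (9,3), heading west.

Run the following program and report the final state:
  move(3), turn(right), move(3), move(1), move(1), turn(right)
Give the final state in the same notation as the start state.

start: at (9,3), heading west
t=1 move(3) ⇒ at (6,3), heading west
t=2 turn(right) ⇒ at (6,3), heading north
t=3 move(3) ⇒ at (6,5), heading north
t=4 move(1) ⇒ at (6,5), heading north
t=5 move(1) ⇒ at (6,5), heading north
t=6 turn(right) ⇒ at (6,5), heading east

at (6,5), heading east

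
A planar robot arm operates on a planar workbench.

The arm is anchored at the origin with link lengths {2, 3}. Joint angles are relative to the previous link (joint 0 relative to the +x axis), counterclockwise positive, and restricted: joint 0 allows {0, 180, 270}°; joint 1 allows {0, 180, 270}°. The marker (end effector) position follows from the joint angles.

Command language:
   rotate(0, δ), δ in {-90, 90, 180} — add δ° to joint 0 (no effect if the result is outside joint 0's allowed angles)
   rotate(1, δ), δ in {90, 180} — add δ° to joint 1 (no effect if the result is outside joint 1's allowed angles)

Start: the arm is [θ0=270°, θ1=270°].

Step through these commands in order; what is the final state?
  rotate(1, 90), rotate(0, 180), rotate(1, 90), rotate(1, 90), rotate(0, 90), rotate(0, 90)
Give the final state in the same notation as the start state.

from: [θ0=270°, θ1=270°]
step 1 (rotate(1, 90)): [θ0=270°, θ1=0°]
step 2 (rotate(0, 180)): [θ0=270°, θ1=0°]
step 3 (rotate(1, 90)): [θ0=270°, θ1=0°]
step 4 (rotate(1, 90)): [θ0=270°, θ1=0°]
step 5 (rotate(0, 90)): [θ0=0°, θ1=0°]
step 6 (rotate(0, 90)): [θ0=0°, θ1=0°]

[θ0=0°, θ1=0°]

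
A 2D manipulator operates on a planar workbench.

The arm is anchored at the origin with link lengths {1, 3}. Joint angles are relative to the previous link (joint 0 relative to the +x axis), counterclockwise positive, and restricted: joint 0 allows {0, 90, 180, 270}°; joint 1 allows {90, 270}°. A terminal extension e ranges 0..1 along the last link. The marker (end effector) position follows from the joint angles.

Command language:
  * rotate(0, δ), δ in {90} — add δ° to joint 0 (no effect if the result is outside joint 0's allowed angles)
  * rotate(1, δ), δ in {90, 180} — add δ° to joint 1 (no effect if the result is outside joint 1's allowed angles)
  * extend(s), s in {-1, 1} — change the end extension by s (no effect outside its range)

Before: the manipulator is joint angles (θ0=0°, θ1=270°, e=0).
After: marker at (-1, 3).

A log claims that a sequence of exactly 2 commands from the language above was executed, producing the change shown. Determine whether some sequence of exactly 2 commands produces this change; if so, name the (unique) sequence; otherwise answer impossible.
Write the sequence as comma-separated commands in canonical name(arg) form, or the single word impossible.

rotate(0, 90), rotate(0, 90)

initial: joint angles (θ0=0°, θ1=270°, e=0)
1. rotate(0, 90) → joint angles (θ0=90°, θ1=270°, e=0)
2. rotate(0, 90) → joint angles (θ0=180°, θ1=270°, e=0)
no rival 2-sequence matches.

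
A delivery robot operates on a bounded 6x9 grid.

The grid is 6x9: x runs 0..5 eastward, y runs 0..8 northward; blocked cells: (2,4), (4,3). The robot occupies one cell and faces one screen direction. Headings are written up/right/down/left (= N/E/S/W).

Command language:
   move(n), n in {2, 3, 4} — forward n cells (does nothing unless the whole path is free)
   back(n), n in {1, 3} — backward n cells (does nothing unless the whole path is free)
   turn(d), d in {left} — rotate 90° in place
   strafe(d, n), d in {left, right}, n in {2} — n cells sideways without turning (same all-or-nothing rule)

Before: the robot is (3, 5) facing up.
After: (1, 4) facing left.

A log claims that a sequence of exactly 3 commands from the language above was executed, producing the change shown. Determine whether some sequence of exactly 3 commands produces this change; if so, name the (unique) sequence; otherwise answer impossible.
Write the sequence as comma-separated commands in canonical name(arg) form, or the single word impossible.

key: order matters: swapping strafe(left, 2) and turn(left) lands elsewhere
from: (3, 5) facing up
1. strafe(left, 2) → (1, 5) facing up
2. back(1) → (1, 4) facing up
3. turn(left) → (1, 4) facing left
no rival 3-sequence matches.

strafe(left, 2), back(1), turn(left)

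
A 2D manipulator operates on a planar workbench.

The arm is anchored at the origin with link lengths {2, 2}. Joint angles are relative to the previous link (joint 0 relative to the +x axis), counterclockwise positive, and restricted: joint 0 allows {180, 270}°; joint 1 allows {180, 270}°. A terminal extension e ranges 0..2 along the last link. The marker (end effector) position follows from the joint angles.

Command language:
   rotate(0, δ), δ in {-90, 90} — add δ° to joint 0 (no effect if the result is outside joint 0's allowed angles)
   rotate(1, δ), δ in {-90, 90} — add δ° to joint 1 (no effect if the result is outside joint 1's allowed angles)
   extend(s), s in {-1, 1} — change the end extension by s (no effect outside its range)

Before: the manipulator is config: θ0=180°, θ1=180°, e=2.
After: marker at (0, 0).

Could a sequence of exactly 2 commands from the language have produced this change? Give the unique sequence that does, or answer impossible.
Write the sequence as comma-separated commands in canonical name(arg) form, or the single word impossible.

start: config: θ0=180°, θ1=180°, e=2
1. extend(-1) → config: θ0=180°, θ1=180°, e=1
2. extend(-1) → config: θ0=180°, θ1=180°, e=0
no rival 2-sequence matches.

extend(-1), extend(-1)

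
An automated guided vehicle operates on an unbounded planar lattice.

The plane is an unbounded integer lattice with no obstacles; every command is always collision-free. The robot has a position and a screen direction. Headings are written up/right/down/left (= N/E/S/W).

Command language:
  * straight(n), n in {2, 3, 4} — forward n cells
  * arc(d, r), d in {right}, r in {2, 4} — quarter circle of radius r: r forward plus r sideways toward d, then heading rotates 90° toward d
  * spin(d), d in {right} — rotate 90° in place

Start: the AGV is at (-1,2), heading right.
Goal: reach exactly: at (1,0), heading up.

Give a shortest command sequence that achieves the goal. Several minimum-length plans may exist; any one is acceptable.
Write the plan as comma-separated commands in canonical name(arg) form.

arc(right, 4), spin(right), arc(right, 2)

begin: at (-1,2), heading right
step 1 (arc(right, 4)): at (3,-2), heading down
step 2 (spin(right)): at (3,-2), heading left
step 3 (arc(right, 2)): at (1,0), heading up
no 2-step plan works, so 3 is optimal.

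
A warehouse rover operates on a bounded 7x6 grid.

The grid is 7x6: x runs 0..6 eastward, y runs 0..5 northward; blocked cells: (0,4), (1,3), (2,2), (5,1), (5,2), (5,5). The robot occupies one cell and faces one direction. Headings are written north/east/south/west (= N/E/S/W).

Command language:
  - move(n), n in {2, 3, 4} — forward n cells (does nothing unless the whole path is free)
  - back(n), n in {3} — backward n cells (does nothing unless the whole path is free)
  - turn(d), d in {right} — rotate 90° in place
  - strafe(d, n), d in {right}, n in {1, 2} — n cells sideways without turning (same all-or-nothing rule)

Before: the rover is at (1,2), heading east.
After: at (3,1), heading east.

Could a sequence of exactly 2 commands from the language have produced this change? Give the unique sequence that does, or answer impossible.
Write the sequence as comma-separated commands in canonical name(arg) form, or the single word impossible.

strafe(right, 1), move(2)

key: order matters: swapping strafe(right, 1) and move(2) lands elsewhere
initial: at (1,2), heading east
1. strafe(right, 1) → at (1,1), heading east
2. move(2) → at (3,1), heading east
no other 2-command option fits: unique.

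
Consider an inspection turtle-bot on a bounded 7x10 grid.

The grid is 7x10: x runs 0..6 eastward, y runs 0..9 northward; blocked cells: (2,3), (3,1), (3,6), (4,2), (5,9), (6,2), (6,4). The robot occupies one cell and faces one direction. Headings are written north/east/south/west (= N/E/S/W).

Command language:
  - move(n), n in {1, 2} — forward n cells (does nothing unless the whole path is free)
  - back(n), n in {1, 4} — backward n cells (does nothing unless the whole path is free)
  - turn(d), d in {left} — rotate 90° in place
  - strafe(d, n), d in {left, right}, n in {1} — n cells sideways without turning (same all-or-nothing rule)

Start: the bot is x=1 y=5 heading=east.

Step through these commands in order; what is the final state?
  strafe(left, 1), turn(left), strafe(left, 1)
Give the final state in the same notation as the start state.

t0: x=1 y=5 heading=east
step 1 (strafe(left, 1)): x=1 y=6 heading=east
step 2 (turn(left)): x=1 y=6 heading=north
step 3 (strafe(left, 1)): x=0 y=6 heading=north

x=0 y=6 heading=north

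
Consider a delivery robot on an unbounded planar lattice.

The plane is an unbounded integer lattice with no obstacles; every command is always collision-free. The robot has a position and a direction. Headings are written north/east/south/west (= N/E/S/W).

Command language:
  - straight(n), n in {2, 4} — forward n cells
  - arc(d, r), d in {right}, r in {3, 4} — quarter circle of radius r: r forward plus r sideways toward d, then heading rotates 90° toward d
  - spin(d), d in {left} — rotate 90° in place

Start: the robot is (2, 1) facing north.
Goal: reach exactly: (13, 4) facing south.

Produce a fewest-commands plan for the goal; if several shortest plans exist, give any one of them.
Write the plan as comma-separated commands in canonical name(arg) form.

straight(2), arc(right, 4), straight(4), arc(right, 3)

from: (2, 1) facing north
[1] after straight(2): (2, 3) facing north
[2] after arc(right, 4): (6, 7) facing east
[3] after straight(4): (10, 7) facing east
[4] after arc(right, 3): (13, 4) facing south
nothing shorter than 4 reaches the goal.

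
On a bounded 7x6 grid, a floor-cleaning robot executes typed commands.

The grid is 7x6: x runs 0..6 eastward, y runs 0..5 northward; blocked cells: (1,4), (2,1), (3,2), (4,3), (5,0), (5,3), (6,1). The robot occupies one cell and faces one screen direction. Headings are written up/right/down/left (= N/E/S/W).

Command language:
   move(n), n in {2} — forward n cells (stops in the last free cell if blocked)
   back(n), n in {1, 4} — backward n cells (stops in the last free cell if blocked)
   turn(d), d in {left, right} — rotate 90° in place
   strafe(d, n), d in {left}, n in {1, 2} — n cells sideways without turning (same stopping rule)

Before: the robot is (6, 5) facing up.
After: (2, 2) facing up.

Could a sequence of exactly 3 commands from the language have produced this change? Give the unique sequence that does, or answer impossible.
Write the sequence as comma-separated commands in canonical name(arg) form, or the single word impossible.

strafe(left, 2), strafe(left, 2), back(4)

key: running back(4) before strafe(left, 2) would end elsewhere — order is forced
t0: (6, 5) facing up
[1] after strafe(left, 2): (4, 5) facing up
[2] after strafe(left, 2): (2, 5) facing up
[3] after back(4): (2, 2) facing up
no rival 3-sequence matches.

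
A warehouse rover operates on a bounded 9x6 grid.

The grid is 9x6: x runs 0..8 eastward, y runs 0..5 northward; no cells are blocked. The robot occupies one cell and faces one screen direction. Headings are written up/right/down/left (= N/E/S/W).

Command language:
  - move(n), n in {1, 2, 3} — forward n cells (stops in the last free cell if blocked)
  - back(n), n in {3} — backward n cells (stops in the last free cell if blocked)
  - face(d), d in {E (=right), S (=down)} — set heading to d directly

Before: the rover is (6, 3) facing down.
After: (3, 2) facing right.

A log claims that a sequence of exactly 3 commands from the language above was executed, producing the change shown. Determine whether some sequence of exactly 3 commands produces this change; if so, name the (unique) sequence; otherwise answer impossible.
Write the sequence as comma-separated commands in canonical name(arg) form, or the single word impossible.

move(1), face(E), back(3)

key: order matters: swapping move(1) and back(3) lands elsewhere
begin: (6, 3) facing down
step 1 (move(1)): (6, 2) facing down
step 2 (face(E)): (6, 2) facing right
step 3 (back(3)): (3, 2) facing right
no rival 3-sequence matches.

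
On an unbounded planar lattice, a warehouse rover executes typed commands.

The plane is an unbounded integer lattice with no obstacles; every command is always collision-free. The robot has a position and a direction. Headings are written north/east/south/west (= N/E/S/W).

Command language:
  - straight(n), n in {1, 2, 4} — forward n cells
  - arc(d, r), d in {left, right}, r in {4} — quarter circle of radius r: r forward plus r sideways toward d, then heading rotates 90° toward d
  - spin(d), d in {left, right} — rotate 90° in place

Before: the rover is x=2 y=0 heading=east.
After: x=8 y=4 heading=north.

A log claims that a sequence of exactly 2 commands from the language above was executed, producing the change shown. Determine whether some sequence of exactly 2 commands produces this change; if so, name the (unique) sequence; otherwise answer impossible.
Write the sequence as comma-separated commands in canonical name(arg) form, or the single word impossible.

key: position moved to (8,4) AND the heading swung to N — translation plus rotation needed
initial: x=2 y=0 heading=east
step 1 (straight(2)): x=4 y=0 heading=east
step 2 (arc(left, 4)): x=8 y=4 heading=north
no other 2-command option fits: unique.

straight(2), arc(left, 4)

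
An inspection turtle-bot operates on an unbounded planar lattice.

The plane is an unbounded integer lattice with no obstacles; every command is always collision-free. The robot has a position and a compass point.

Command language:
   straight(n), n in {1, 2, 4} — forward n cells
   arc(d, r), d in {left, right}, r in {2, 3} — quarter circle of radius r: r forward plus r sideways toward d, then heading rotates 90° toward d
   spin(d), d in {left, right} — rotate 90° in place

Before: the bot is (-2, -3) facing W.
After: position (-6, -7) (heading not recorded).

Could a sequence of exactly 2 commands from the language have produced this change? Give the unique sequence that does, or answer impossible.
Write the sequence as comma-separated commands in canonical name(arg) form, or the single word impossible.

arc(left, 2), arc(right, 2)

key: running arc(right, 2) before arc(left, 2) would end elsewhere — order is forced
t0: (-2, -3) facing W
t=1 arc(left, 2) ⇒ (-4, -5) facing S
t=2 arc(right, 2) ⇒ (-6, -7) facing W
uniquely the one of 81 2-step routes that fits.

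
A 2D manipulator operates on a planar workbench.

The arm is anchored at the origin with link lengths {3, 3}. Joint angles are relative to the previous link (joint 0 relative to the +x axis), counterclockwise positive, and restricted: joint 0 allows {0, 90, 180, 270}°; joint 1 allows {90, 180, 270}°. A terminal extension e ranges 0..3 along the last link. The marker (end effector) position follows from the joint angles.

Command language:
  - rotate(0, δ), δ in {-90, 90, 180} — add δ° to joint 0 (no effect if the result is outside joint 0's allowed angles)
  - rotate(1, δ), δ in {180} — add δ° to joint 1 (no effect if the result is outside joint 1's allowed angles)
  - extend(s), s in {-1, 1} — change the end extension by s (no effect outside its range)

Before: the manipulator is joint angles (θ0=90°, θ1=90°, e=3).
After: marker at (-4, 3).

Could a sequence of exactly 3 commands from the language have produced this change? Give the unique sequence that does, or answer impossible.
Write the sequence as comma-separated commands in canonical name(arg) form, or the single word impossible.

extend(1), extend(-1), extend(-1)

key: order matters: swapping extend(1) and extend(-1) lands elsewhere
t0: joint angles (θ0=90°, θ1=90°, e=3)
t=1 extend(1) ⇒ joint angles (θ0=90°, θ1=90°, e=3)
t=2 extend(-1) ⇒ joint angles (θ0=90°, θ1=90°, e=2)
t=3 extend(-1) ⇒ joint angles (θ0=90°, θ1=90°, e=1)
all 216 alternatives checked — unique.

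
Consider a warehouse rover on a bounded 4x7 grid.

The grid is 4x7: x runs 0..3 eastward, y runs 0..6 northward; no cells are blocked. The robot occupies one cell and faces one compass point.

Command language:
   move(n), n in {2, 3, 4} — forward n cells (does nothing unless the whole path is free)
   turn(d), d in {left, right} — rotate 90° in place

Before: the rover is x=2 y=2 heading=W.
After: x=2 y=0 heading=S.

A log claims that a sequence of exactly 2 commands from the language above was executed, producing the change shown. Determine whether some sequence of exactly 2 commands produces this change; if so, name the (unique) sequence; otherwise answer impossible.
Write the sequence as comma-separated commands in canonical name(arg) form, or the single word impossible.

key: order matters: swapping turn(left) and move(2) lands elsewhere
t0: x=2 y=2 heading=W
[1] after turn(left): x=2 y=2 heading=S
[2] after move(2): x=2 y=0 heading=S
no other 2-command option fits: unique.

turn(left), move(2)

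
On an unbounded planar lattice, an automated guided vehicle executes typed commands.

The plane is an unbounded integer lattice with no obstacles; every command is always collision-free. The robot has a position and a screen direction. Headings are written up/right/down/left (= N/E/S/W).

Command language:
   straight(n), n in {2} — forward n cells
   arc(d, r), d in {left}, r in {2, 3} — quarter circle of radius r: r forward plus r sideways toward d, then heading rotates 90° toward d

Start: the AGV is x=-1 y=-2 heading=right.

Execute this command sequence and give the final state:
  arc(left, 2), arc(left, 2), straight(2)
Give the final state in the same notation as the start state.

from: x=-1 y=-2 heading=right
t=1 arc(left, 2) ⇒ x=1 y=0 heading=up
t=2 arc(left, 2) ⇒ x=-1 y=2 heading=left
t=3 straight(2) ⇒ x=-3 y=2 heading=left

x=-3 y=2 heading=left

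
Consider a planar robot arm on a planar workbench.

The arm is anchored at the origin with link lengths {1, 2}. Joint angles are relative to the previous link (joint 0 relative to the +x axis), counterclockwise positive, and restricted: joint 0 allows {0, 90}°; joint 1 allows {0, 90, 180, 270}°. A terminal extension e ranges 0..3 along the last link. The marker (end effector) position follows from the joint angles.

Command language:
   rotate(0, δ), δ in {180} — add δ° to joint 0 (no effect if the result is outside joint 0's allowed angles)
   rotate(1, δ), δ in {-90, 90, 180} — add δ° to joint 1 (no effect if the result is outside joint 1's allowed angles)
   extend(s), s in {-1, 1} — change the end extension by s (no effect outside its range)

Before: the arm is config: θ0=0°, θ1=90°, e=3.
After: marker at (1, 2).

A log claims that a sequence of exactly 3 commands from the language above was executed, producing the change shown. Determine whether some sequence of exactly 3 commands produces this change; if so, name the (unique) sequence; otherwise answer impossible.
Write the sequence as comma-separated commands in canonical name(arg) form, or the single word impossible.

extend(-1), extend(-1), extend(-1)

from: config: θ0=0°, θ1=90°, e=3
step 1 (extend(-1)): config: θ0=0°, θ1=90°, e=2
step 2 (extend(-1)): config: θ0=0°, θ1=90°, e=1
step 3 (extend(-1)): config: θ0=0°, θ1=90°, e=0
uniquely the one of 216 3-step routes that fits.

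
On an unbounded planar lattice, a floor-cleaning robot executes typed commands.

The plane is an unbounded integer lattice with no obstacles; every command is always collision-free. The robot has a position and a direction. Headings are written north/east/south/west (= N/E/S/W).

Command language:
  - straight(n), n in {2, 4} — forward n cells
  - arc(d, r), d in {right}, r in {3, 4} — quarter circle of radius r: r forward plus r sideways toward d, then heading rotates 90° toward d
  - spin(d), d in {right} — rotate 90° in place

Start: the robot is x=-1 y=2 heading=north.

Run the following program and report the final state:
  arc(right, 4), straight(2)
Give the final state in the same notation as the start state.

x=5 y=6 heading=east

begin: x=-1 y=2 heading=north
t=1 arc(right, 4) ⇒ x=3 y=6 heading=east
t=2 straight(2) ⇒ x=5 y=6 heading=east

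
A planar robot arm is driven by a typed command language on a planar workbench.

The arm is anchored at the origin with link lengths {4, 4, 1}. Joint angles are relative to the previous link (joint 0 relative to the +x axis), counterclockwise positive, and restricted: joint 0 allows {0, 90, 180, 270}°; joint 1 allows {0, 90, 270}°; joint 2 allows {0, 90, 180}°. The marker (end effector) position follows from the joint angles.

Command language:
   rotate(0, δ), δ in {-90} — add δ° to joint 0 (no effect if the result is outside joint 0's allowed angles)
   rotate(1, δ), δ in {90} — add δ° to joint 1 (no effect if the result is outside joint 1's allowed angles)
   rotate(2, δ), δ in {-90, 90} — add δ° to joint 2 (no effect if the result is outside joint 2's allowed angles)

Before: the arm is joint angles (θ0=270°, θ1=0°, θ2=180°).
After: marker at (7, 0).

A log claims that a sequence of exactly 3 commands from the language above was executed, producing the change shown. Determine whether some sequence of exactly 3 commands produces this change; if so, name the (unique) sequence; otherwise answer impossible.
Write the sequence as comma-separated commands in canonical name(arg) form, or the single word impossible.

from: joint angles (θ0=270°, θ1=0°, θ2=180°)
[1] after rotate(0, -90): joint angles (θ0=180°, θ1=0°, θ2=180°)
[2] after rotate(0, -90): joint angles (θ0=90°, θ1=0°, θ2=180°)
[3] after rotate(0, -90): joint angles (θ0=0°, θ1=0°, θ2=180°)
uniquely the one of 64 3-step routes that fits.

rotate(0, -90), rotate(0, -90), rotate(0, -90)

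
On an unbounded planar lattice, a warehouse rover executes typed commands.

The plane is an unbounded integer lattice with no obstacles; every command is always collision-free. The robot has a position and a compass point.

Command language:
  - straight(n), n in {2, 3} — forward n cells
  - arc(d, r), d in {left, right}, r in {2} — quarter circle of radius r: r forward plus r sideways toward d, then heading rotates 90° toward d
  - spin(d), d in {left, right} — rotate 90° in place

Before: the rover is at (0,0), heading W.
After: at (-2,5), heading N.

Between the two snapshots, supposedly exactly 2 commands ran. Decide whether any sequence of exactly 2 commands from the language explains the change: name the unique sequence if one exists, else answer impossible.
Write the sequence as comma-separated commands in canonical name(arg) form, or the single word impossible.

arc(right, 2), straight(3)

key: running straight(3) before arc(right, 2) would end elsewhere — order is forced
t0: at (0,0), heading W
1. arc(right, 2) → at (-2,2), heading N
2. straight(3) → at (-2,5), heading N
no other 2-command option fits: unique.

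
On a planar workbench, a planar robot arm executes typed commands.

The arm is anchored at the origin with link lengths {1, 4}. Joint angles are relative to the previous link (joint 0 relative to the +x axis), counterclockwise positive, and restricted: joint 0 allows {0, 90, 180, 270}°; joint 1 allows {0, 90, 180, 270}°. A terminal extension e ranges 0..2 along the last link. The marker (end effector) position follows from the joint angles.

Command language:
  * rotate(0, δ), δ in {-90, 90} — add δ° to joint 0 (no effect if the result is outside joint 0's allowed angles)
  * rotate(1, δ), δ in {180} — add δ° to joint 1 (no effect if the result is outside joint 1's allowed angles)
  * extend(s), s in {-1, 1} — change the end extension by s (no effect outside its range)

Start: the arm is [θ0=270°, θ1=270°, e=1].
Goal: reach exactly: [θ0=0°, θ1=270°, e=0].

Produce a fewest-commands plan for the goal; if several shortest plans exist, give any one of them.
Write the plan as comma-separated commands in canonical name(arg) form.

from: [θ0=270°, θ1=270°, e=1]
step 1 (rotate(0, 90)): [θ0=0°, θ1=270°, e=1]
step 2 (extend(-1)): [θ0=0°, θ1=270°, e=0]
no 1-step plan works, so 2 is optimal.

rotate(0, 90), extend(-1)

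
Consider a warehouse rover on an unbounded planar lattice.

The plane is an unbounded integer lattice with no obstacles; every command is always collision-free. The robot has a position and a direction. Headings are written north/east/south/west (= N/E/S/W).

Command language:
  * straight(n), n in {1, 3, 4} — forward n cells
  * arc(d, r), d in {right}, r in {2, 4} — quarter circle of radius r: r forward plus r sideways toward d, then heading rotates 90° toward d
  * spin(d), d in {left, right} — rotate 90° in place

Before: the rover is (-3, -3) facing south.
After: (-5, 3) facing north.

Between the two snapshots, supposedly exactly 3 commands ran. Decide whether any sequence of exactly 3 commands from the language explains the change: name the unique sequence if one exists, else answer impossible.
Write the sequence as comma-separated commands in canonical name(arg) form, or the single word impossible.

key: cell and facing (now N) both changed — the 3 commands mix motion and turning
from: (-3, -3) facing south
step 1 (spin(right)): (-3, -3) facing west
step 2 (arc(right, 2)): (-5, -1) facing north
step 3 (straight(4)): (-5, 3) facing north
no other 3-command option fits: unique.

spin(right), arc(right, 2), straight(4)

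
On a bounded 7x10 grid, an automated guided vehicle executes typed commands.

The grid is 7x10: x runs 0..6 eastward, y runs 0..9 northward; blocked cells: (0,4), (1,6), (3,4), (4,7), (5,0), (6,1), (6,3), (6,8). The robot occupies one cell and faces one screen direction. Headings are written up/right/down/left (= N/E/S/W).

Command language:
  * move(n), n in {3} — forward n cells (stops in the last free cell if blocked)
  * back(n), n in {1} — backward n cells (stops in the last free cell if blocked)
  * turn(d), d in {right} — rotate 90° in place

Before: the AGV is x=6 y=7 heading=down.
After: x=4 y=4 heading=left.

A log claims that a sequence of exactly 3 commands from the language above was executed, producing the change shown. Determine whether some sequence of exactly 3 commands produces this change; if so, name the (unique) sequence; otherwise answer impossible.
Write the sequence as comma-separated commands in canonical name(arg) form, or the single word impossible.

key: the second move(3) is stopped early by the blocked cell at (3,4)
begin: x=6 y=7 heading=down
[1] after move(3): x=6 y=4 heading=down
[2] after turn(right): x=6 y=4 heading=left
[3] after move(3): x=4 y=4 heading=left
no rival 3-sequence matches.

move(3), turn(right), move(3)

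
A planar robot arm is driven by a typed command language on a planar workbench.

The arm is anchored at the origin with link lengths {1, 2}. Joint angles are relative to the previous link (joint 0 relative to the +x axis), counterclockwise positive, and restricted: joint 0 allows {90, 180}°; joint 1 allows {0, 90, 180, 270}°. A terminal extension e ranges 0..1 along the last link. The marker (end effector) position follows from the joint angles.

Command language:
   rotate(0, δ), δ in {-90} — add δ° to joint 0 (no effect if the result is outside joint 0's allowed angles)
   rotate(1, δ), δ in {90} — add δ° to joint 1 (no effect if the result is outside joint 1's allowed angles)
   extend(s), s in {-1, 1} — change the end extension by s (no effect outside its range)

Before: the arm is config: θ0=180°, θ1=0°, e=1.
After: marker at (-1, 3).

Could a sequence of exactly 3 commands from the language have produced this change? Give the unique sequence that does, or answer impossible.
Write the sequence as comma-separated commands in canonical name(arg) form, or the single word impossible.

rotate(1, 90), rotate(1, 90), rotate(1, 90)

from: config: θ0=180°, θ1=0°, e=1
step 1 (rotate(1, 90)): config: θ0=180°, θ1=90°, e=1
step 2 (rotate(1, 90)): config: θ0=180°, θ1=180°, e=1
step 3 (rotate(1, 90)): config: θ0=180°, θ1=270°, e=1
uniquely the one of 64 3-step routes that fits.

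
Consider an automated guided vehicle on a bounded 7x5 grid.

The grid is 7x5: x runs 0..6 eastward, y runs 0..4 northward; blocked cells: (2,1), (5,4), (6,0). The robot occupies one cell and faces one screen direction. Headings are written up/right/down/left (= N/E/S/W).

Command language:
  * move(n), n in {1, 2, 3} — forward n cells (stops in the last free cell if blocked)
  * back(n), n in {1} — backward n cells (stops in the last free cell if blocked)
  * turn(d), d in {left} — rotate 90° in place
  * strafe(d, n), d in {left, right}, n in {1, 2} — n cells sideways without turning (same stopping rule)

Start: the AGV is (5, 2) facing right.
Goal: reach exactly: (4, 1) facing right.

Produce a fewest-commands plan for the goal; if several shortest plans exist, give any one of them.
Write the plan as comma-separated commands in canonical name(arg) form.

start: (5, 2) facing right
1. strafe(right, 1) → (5, 1) facing right
2. back(1) → (4, 1) facing right
minimal: 2 command(s), checked below 2.

strafe(right, 1), back(1)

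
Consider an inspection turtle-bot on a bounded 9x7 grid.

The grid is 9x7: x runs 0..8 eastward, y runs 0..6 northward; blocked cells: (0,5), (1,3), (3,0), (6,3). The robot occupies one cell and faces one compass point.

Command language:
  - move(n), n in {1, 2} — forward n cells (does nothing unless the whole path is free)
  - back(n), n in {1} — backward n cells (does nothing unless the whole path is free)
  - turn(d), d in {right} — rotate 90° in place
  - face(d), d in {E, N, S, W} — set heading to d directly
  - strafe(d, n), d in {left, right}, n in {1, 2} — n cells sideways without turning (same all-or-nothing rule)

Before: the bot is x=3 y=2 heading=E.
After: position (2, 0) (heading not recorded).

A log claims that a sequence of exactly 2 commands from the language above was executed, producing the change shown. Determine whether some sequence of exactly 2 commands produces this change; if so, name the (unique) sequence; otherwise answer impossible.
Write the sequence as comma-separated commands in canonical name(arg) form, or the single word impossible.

key: running strafe(right, 2) before back(1) would end elsewhere — order is forced
start: x=3 y=2 heading=E
t=1 back(1) ⇒ x=2 y=2 heading=E
t=2 strafe(right, 2) ⇒ x=2 y=0 heading=E
no other 2-command option fits: unique.

back(1), strafe(right, 2)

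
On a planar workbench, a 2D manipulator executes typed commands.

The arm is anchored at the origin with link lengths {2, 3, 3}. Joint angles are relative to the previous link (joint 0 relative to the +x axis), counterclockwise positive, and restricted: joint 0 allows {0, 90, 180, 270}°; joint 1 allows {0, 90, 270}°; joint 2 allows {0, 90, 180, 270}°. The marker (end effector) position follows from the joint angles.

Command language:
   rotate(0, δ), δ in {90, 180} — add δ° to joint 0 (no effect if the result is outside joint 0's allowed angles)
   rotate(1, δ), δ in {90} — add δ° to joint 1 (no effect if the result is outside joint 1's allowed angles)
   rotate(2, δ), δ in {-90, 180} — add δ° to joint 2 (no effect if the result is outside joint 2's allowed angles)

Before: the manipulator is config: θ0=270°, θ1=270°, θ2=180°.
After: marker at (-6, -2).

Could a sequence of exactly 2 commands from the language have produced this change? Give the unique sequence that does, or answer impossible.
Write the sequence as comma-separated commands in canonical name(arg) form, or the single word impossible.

from: config: θ0=270°, θ1=270°, θ2=180°
[1] after rotate(2, -90): config: θ0=270°, θ1=270°, θ2=90°
[2] after rotate(2, -90): config: θ0=270°, θ1=270°, θ2=0°
all 25 alternatives checked — unique.

rotate(2, -90), rotate(2, -90)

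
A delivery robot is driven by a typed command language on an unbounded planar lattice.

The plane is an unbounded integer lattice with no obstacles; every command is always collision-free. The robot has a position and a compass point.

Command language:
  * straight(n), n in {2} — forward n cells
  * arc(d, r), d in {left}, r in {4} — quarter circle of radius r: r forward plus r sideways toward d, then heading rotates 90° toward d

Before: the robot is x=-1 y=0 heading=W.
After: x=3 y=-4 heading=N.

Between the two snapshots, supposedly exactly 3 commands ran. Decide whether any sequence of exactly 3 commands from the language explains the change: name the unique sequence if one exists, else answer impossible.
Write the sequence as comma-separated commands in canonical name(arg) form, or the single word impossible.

arc(left, 4), arc(left, 4), arc(left, 4)

key: position moved to (3,-4) AND the heading swung to N — translation plus rotation needed
from: x=-1 y=0 heading=W
t=1 arc(left, 4) ⇒ x=-5 y=-4 heading=S
t=2 arc(left, 4) ⇒ x=-1 y=-8 heading=E
t=3 arc(left, 4) ⇒ x=3 y=-4 heading=N
no other 3-command option fits: unique.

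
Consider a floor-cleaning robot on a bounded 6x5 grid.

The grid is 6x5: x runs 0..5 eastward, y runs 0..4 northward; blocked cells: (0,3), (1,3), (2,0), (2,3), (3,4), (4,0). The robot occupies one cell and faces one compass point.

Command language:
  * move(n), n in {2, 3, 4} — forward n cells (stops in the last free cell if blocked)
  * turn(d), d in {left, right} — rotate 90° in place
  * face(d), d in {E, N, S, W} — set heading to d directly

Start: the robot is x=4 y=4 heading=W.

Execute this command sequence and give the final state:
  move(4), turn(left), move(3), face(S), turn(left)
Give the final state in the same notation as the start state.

start: x=4 y=4 heading=W
[1] after move(4): x=4 y=4 heading=W
[2] after turn(left): x=4 y=4 heading=S
[3] after move(3): x=4 y=1 heading=S
[4] after face(S): x=4 y=1 heading=S
[5] after turn(left): x=4 y=1 heading=E

x=4 y=1 heading=E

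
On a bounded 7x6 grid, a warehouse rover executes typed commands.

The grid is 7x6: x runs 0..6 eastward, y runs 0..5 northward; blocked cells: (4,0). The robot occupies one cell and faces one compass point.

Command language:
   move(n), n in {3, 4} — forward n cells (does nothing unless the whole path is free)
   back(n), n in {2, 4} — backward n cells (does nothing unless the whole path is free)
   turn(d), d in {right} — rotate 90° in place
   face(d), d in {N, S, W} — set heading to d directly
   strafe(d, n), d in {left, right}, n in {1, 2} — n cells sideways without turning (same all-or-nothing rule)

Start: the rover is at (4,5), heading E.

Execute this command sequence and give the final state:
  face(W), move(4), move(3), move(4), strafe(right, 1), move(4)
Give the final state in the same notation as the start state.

begin: at (4,5), heading E
step 1 (face(W)): at (4,5), heading W
step 2 (move(4)): at (0,5), heading W
step 3 (move(3)): at (0,5), heading W
step 4 (move(4)): at (0,5), heading W
step 5 (strafe(right, 1)): at (0,5), heading W
step 6 (move(4)): at (0,5), heading W

at (0,5), heading W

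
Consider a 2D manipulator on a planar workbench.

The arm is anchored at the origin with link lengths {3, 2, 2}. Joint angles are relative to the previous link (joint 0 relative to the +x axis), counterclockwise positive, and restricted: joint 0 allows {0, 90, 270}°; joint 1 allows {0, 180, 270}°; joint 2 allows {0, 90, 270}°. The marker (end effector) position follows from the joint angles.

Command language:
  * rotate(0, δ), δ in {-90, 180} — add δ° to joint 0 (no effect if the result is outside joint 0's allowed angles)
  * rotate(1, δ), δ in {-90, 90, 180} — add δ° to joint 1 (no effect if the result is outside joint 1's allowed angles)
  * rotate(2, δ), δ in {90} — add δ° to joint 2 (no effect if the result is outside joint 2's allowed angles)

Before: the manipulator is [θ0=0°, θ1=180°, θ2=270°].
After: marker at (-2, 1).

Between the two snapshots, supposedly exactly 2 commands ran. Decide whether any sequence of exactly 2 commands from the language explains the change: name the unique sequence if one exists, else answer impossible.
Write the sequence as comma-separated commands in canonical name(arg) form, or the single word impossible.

rotate(0, -90), rotate(0, 180)

key: running rotate(0, 180) before rotate(0, -90) would end elsewhere — order is forced
start: [θ0=0°, θ1=180°, θ2=270°]
1. rotate(0, -90) → [θ0=270°, θ1=180°, θ2=270°]
2. rotate(0, 180) → [θ0=90°, θ1=180°, θ2=270°]
uniquely the one of 36 2-step routes that fits.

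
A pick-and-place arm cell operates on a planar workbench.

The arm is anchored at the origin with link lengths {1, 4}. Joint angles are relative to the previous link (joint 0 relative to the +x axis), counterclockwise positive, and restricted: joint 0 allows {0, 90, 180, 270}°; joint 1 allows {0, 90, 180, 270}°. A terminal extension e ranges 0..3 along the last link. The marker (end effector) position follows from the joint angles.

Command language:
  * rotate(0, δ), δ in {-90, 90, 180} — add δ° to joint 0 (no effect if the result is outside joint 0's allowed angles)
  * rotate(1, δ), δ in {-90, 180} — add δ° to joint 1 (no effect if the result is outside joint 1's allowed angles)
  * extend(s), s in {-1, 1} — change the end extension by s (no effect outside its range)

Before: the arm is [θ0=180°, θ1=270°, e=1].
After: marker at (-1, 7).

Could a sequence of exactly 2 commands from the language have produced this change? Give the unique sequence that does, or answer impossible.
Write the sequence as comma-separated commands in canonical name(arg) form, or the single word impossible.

extend(1), extend(1)

t0: [θ0=180°, θ1=270°, e=1]
1. extend(1) → [θ0=180°, θ1=270°, e=2]
2. extend(1) → [θ0=180°, θ1=270°, e=3]
uniquely the one of 49 2-step routes that fits.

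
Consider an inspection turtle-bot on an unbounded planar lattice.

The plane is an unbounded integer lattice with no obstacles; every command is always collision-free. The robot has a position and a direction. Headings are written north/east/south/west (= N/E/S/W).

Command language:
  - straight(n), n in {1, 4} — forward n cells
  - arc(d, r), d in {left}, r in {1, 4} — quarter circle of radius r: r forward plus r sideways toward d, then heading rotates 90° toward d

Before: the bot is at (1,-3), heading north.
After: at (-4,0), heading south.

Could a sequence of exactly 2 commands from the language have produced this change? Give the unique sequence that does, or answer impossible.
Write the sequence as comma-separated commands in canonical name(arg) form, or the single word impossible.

arc(left, 4), arc(left, 1)

key: position moved to (-4,0) AND the heading swung to S — translation plus rotation needed
start: at (1,-3), heading north
[1] after arc(left, 4): at (-3,1), heading west
[2] after arc(left, 1): at (-4,0), heading south
no rival 2-sequence matches.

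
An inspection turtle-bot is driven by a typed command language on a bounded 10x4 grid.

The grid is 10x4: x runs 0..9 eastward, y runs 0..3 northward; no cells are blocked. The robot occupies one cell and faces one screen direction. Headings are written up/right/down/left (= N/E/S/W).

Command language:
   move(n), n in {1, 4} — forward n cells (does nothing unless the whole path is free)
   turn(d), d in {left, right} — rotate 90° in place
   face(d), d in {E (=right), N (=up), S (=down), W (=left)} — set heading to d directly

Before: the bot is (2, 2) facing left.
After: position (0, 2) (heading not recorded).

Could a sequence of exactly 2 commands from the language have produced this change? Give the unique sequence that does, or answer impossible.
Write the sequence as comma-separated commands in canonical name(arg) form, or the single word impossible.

initial: (2, 2) facing left
1. move(1) → (1, 2) facing left
2. move(1) → (0, 2) facing left
no other 2-command option fits: unique.

move(1), move(1)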